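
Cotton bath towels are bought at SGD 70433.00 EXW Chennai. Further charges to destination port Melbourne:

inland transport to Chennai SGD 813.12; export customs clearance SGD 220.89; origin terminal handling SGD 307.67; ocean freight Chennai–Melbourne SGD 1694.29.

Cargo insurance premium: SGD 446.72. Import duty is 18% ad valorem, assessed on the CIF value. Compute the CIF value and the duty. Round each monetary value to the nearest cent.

CIF = EXW price + pre-shipment costs + freight + insurance
CIF = 70433.00 + 813.12 + 220.89 + 307.67 + 1694.29 + 446.72 = 73915.69
Import duty = 73915.69 × 18% = 13304.82

CIF value: SGD 73915.69; import duty: SGD 13304.82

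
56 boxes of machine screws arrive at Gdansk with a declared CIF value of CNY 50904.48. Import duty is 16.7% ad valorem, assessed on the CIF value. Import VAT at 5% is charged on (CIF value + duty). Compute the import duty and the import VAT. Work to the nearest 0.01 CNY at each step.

Import duty: CNY 8501.05; import VAT: CNY 2970.28

Import duty = 50904.48 × 16.7% = 8501.05
VAT base = CIF + duty = 50904.48 + 8501.05 = 59405.53
Import VAT = 59405.53 × 5% = 2970.28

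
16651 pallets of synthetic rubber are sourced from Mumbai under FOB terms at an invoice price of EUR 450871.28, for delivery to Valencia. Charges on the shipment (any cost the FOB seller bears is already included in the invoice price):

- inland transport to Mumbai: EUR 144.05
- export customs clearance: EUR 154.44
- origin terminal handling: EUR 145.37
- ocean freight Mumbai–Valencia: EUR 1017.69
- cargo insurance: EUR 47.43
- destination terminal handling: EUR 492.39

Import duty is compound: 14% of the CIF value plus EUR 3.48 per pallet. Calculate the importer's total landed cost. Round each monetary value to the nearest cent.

Total landed cost: EUR 573645.37

FOB: the seller bears costs until goods are on board at the origin port; the buyer bears freight, insurance and all costs thereafter.
Already in the invoice (seller's account under FOB): inland to port, export clearance, origin terminal — exclude.
CIF value = FOB price + freight + insurance = 450871.28 + 1017.69 + 47.43 = 451936.40
Ad valorem component: 451936.40 × 14% = 63271.10
Specific component: 16651 × 3.48 = 57945.48
Import duty = 63271.10 + 57945.48 = 121216.58
Buyer bears: freight 1017.69 + insurance 47.43 + destination terminal 492.39 + duty 121216.58 = 122774.09
Landed cost = invoice 450871.28 + 122774.09 = 573645.37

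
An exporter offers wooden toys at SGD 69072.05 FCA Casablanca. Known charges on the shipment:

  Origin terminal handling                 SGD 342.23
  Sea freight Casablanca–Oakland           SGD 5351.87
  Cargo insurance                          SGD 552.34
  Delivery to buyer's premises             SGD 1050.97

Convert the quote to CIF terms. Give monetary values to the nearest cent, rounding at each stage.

CIF price: SGD 75318.49

Not relevant to the conversion: delivery — on the buyer under both terms; not part of either seller's price.
From FCA to CIF, the seller additionally bears: origin terminal, freight, insurance.
CIF price = 69072.05 + 342.23 + 5351.87 + 552.34 = 75318.49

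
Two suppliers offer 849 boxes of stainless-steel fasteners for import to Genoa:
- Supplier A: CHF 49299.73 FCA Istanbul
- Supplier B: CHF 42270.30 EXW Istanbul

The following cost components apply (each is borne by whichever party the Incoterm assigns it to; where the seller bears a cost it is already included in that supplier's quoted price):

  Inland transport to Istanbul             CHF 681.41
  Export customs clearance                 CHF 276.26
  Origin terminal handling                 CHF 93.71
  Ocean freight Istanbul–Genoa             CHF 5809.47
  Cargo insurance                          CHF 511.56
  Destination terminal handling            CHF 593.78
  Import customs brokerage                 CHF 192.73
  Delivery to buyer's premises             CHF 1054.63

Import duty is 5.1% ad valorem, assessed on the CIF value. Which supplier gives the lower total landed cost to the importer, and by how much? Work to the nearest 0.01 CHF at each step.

Supplier A (FCA):
CIF value = FCA price + origin terminal + freight + insurance = 49299.73 + 93.71 + 5809.47 + 511.56 = 55714.47
Import duty = 55714.47 × 5.1% = 2841.44
Buyer bears (A): 93.71 + 5809.47 + 511.56 + 593.78 + 192.73 + 1054.63 = 8255.88
Landed cost (A) = invoice 49299.73 + 8255.88 + duty 2841.44 = 60397.05
Supplier B (EXW):
CIF value = EXW price + inland to port + export clearance + origin terminal + freight + insurance = 42270.30 + 681.41 + 276.26 + 93.71 + 5809.47 + 511.56 = 49642.71
Import duty = 49642.71 × 5.1% = 2531.78
Buyer bears (B): 681.41 + 276.26 + 93.71 + 5809.47 + 511.56 + 593.78 + 192.73 + 1054.63 = 9213.55
Landed cost (B) = invoice 42270.30 + 9213.55 + duty 2531.78 = 54015.63
Difference = |60397.05 − 54015.63| = 6381.42

Supplier B is cheaper by CHF 6381.42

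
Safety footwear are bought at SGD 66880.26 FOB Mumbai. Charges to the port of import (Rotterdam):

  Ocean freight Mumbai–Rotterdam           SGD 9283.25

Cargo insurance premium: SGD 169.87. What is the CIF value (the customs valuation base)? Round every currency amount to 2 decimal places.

CIF value: SGD 76333.38

CIF = FOB price + freight + insurance
CIF = 66880.26 + 9283.25 + 169.87 = 76333.38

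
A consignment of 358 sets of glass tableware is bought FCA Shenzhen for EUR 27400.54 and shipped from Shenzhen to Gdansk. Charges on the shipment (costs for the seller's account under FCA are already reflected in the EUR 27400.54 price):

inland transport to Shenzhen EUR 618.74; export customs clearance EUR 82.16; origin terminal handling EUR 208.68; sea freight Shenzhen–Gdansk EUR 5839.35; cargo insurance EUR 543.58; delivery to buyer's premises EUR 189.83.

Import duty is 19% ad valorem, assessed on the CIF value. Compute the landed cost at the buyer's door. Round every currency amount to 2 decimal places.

Total landed cost: EUR 40640.49

FCA: the seller delivers export-cleared goods to the carrier; the buyer bears costs from that point.
Already in the invoice (seller's account under FCA): inland to port, export clearance — exclude.
CIF value = FCA price + origin terminal + freight + insurance = 27400.54 + 208.68 + 5839.35 + 543.58 = 33992.15
Import duty = 33992.15 × 19% = 6458.51
Buyer bears: origin terminal 208.68 + freight 5839.35 + insurance 543.58 + delivery 189.83 + duty 6458.51 = 13239.95
Landed cost = invoice 27400.54 + 13239.95 = 40640.49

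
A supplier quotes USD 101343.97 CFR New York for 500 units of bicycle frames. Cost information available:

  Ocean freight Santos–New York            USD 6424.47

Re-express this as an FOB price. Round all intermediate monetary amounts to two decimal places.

FOB price: USD 94919.50

From CFR to FOB, the seller no longer bears: freight.
FOB price = 101343.97 − 6424.47 = 94919.50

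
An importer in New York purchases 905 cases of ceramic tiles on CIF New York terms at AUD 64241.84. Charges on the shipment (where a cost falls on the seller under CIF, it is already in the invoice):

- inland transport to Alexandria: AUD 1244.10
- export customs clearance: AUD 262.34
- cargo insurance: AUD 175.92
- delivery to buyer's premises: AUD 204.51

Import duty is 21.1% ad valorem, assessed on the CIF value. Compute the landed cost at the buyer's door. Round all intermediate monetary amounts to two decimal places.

Total landed cost: AUD 78001.38

CIF: the seller pays costs through ocean freight and marine insurance to the destination port.
Already in the invoice (seller's account under CIF): inland to port, export clearance, insurance — exclude.
The CIF price already equals the CIF value: 64241.84
Import duty = 64241.84 × 21.1% = 13555.03
Buyer bears: delivery 204.51 + duty 13555.03 = 13759.54
Landed cost = invoice 64241.84 + 13759.54 = 78001.38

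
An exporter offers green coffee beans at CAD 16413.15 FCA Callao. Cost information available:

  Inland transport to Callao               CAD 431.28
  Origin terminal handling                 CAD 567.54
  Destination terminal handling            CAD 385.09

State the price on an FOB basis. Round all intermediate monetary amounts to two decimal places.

Not relevant to the conversion: inland to port — on the seller under both FCA and FOB; already in the FCA price and stays in the FOB price. destination terminal — on the buyer under both terms; not part of either seller's price.
From FCA to FOB, the seller additionally bears: origin terminal.
FOB price = 16413.15 + 567.54 = 16980.69

FOB price: CAD 16980.69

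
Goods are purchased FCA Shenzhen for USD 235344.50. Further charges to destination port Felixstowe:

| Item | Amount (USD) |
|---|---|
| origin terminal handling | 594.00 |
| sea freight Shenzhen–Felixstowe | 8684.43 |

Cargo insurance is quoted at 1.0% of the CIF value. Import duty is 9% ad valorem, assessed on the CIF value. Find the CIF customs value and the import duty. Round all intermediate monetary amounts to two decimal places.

Let C be the CIF value. C = FCA price + pre-shipment costs + freight + 1.0% × C
C − 1.0% × C = 235344.50 + 594.00 + 8684.43
0.99 × C = 244622.93
C = 244622.93 / 0.99 = 247093.87
Insurance premium = 1.0% × 247093.87 = 2470.94
Import duty = 247093.87 × 9% = 22238.45

CIF value: USD 247093.87; import duty: USD 22238.45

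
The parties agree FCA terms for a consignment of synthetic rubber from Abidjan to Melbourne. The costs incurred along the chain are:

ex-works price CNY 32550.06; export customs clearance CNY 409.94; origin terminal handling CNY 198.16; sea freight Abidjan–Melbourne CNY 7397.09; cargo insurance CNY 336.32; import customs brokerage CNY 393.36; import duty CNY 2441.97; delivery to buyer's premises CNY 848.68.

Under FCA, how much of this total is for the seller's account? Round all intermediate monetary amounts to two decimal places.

Seller's account: CNY 32960.00

FCA: the seller delivers export-cleared goods to the carrier; the buyer bears costs from that point.
Seller's account: goods 32550.06 + export clearance 409.94 = 32960.00
Buyer's account: origin terminal 198.16 + freight 7397.09 + insurance 336.32 + brokerage 393.36 + duty 2441.97 + delivery 848.68 = 11615.58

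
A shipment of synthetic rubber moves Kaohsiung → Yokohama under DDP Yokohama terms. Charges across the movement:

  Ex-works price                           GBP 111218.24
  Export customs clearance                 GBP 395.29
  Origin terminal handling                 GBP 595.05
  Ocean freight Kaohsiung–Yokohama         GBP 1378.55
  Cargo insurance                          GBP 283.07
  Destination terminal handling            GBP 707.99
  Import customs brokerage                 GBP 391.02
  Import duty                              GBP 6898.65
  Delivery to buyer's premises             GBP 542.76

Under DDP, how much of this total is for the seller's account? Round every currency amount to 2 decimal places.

DDP: the seller bears all costs including import duty.
Seller's account: goods 111218.24 + export clearance 395.29 + origin terminal 595.05 + freight 1378.55 + insurance 283.07 + destination terminal 707.99 + brokerage 391.02 + duty 6898.65 + delivery 542.76 = 122410.62
Buyer's account: 0.00

Seller's account: GBP 122410.62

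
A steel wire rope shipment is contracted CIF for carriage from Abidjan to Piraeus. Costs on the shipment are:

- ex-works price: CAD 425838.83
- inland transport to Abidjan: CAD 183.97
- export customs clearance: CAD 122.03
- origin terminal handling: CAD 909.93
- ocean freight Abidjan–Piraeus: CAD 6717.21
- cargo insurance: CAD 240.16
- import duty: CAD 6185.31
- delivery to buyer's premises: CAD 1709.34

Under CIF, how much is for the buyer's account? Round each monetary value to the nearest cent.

Buyer's account: CAD 7894.65

CIF: the seller pays costs through ocean freight and marine insurance to the destination port.
Seller's account: goods 425838.83 + inland to port 183.97 + export clearance 122.03 + origin terminal 909.93 + freight 6717.21 + insurance 240.16 = 434012.13
Buyer's account: duty 6185.31 + delivery 1709.34 = 7894.65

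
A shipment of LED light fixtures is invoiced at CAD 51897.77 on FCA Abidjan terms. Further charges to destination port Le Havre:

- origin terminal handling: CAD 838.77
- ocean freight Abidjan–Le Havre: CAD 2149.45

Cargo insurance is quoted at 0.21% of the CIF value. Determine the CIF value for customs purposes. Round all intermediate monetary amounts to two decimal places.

Let C be the CIF value. C = FCA price + pre-shipment costs + freight + 0.21% × C
C − 0.21% × C = 51897.77 + 838.77 + 2149.45
0.9979 × C = 54885.99
C = 54885.99 / 0.9979 = 55001.49
Insurance premium = 0.21% × 55001.49 = 115.50

CIF value: CAD 55001.49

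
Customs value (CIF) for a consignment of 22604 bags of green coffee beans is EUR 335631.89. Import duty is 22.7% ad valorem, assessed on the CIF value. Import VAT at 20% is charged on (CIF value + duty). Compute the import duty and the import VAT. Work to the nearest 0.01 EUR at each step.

Import duty: EUR 76188.44; import VAT: EUR 82364.07

Import duty = 335631.89 × 22.7% = 76188.44
VAT base = CIF + duty = 335631.89 + 76188.44 = 411820.33
Import VAT = 411820.33 × 20% = 82364.07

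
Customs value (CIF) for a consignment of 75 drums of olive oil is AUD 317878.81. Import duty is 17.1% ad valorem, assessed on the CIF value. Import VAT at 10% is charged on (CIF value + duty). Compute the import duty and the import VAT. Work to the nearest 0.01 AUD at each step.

Import duty = 317878.81 × 17.1% = 54357.28
VAT base = CIF + duty = 317878.81 + 54357.28 = 372236.09
Import VAT = 372236.09 × 10% = 37223.61

Import duty: AUD 54357.28; import VAT: AUD 37223.61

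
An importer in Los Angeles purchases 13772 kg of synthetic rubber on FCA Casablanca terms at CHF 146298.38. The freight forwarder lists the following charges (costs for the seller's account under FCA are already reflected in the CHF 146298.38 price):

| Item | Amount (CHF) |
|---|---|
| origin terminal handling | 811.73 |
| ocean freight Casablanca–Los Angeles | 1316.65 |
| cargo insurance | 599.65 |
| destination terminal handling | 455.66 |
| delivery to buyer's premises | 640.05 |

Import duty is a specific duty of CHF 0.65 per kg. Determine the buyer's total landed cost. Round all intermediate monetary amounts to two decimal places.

Total landed cost: CHF 159073.92

FCA: the seller delivers export-cleared goods to the carrier; the buyer bears costs from that point.
CIF value = FCA price + origin terminal + freight + insurance = 146298.38 + 811.73 + 1316.65 + 599.65 = 149026.41
Import duty = 13772 × 0.65 = 8951.80
Buyer bears: origin terminal 811.73 + freight 1316.65 + insurance 599.65 + destination terminal 455.66 + delivery 640.05 + duty 8951.80 = 12775.54
Landed cost = invoice 146298.38 + 12775.54 = 159073.92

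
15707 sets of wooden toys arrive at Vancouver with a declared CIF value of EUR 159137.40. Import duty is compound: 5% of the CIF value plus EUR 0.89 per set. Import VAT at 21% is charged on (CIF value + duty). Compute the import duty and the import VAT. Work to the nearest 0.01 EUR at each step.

Import duty: EUR 21936.10; import VAT: EUR 38025.44

Ad valorem component: 159137.40 × 5% = 7956.87
Specific component: 15707 × 0.89 = 13979.23
Import duty = 7956.87 + 13979.23 = 21936.10
VAT base = CIF + duty = 159137.40 + 21936.10 = 181073.50
Import VAT = 181073.50 × 21% = 38025.44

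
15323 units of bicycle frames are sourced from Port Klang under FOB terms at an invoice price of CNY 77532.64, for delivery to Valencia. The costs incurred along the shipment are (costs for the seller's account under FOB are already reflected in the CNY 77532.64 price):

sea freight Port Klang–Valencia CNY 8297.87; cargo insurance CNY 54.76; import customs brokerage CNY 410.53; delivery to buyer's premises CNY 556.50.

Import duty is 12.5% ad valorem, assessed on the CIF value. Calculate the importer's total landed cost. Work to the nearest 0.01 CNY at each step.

Total landed cost: CNY 97587.96

FOB: the seller bears costs until goods are on board at the origin port; the buyer bears freight, insurance and all costs thereafter.
CIF value = FOB price + freight + insurance = 77532.64 + 8297.87 + 54.76 = 85885.27
Import duty = 85885.27 × 12.5% = 10735.66
Buyer bears: freight 8297.87 + insurance 54.76 + brokerage 410.53 + delivery 556.50 + duty 10735.66 = 20055.32
Landed cost = invoice 77532.64 + 20055.32 = 97587.96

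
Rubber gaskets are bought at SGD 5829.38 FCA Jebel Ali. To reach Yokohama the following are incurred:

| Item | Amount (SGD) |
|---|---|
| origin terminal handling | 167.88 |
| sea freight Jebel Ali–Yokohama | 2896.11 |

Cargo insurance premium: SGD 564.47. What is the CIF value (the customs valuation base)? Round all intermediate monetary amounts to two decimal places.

CIF value: SGD 9457.84

CIF = FCA price + pre-shipment costs + freight + insurance
CIF = 5829.38 + 167.88 + 2896.11 + 564.47 = 9457.84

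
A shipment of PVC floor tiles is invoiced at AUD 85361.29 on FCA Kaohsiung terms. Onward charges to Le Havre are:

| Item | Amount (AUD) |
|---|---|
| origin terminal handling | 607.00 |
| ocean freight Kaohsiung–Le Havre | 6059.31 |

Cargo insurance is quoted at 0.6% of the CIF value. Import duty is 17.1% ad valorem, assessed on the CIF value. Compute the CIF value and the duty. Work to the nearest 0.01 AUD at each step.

CIF value: AUD 92583.10; import duty: AUD 15831.71

Let C be the CIF value. C = FCA price + pre-shipment costs + freight + 0.6% × C
C − 0.6% × C = 85361.29 + 607.00 + 6059.31
0.994 × C = 92027.60
C = 92027.60 / 0.994 = 92583.10
Insurance premium = 0.6% × 92583.10 = 555.50
Import duty = 92583.10 × 17.1% = 15831.71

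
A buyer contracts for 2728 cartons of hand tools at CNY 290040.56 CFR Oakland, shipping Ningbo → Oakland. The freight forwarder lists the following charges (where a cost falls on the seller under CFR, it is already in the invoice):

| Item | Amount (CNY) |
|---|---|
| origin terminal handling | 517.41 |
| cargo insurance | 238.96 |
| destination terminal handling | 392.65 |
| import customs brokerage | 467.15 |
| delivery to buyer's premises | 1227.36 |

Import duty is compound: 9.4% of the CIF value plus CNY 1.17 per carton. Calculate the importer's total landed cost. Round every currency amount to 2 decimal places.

Total landed cost: CNY 322844.71

CFR: the seller pays costs through ocean freight to the destination port, but not insurance.
Already in the invoice (seller's account under CFR): origin terminal — exclude.
CIF value = CFR price + insurance = 290040.56 + 238.96 = 290279.52
Ad valorem component: 290279.52 × 9.4% = 27286.27
Specific component: 2728 × 1.17 = 3191.76
Import duty = 27286.27 + 3191.76 = 30478.03
Buyer bears: insurance 238.96 + destination terminal 392.65 + brokerage 467.15 + delivery 1227.36 + duty 30478.03 = 32804.15
Landed cost = invoice 290040.56 + 32804.15 = 322844.71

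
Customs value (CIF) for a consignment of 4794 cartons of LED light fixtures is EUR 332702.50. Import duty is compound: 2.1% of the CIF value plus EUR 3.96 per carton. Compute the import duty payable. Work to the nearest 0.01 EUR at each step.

Ad valorem component: 332702.50 × 2.1% = 6986.75
Specific component: 4794 × 3.96 = 18984.24
Import duty = 6986.75 + 18984.24 = 25970.99

Import duty: EUR 25970.99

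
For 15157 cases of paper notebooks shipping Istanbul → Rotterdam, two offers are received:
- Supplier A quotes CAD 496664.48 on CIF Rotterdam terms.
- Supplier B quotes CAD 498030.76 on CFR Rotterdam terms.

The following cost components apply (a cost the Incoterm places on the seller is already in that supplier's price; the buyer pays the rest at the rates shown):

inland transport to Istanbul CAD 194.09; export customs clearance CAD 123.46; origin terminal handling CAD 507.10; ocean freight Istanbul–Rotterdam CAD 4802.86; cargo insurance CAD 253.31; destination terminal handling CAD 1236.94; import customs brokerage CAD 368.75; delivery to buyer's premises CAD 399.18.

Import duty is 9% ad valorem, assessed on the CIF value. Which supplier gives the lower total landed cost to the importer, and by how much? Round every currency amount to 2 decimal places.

Supplier A (CIF):
The CIF price already equals the CIF value: 496664.48
Import duty = 496664.48 × 9% = 44699.80
Buyer bears (A): 1236.94 + 368.75 + 399.18 = 2004.87
Landed cost (A) = invoice 496664.48 + 2004.87 + duty 44699.80 = 543369.15
Supplier B (CFR):
CIF value = CFR price + insurance = 498030.76 + 253.31 = 498284.07
Import duty = 498284.07 × 9% = 44845.57
Buyer bears (B): 253.31 + 1236.94 + 368.75 + 399.18 = 2258.18
Landed cost (B) = invoice 498030.76 + 2258.18 + duty 44845.57 = 545134.51
Difference = |543369.15 − 545134.51| = 1765.36

Supplier A is cheaper by CAD 1765.36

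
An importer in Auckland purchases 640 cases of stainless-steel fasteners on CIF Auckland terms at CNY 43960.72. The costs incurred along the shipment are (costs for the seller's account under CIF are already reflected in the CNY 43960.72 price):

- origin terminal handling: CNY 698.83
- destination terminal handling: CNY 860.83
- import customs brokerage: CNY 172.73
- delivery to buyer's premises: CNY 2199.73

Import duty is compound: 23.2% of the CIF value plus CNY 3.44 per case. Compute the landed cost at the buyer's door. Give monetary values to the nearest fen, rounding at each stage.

CIF: the seller pays costs through ocean freight and marine insurance to the destination port.
Already in the invoice (seller's account under CIF): origin terminal — exclude.
The CIF price already equals the CIF value: 43960.72
Ad valorem component: 43960.72 × 23.2% = 10198.89
Specific component: 640 × 3.44 = 2201.60
Import duty = 10198.89 + 2201.60 = 12400.49
Buyer bears: destination terminal 860.83 + brokerage 172.73 + delivery 2199.73 + duty 12400.49 = 15633.78
Landed cost = invoice 43960.72 + 15633.78 = 59594.50

Total landed cost: CNY 59594.50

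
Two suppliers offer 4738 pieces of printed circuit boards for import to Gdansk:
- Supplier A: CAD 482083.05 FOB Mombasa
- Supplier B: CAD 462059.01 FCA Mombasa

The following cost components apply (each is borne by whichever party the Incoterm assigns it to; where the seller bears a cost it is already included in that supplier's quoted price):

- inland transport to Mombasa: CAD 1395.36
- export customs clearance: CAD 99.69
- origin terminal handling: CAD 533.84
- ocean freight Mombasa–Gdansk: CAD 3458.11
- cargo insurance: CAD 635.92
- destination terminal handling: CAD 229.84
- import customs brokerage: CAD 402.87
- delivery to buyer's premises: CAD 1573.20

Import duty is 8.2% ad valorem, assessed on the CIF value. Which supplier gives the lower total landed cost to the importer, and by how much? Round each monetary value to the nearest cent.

Supplier A (FOB):
CIF value = FOB price + freight + insurance = 482083.05 + 3458.11 + 635.92 = 486177.08
Import duty = 486177.08 × 8.2% = 39866.52
Buyer bears (A): 3458.11 + 635.92 + 229.84 + 402.87 + 1573.20 = 6299.94
Landed cost (A) = invoice 482083.05 + 6299.94 + duty 39866.52 = 528249.51
Supplier B (FCA):
CIF value = FCA price + origin terminal + freight + insurance = 462059.01 + 533.84 + 3458.11 + 635.92 = 466686.88
Import duty = 466686.88 × 8.2% = 38268.32
Buyer bears (B): 533.84 + 3458.11 + 635.92 + 229.84 + 402.87 + 1573.20 = 6833.78
Landed cost (B) = invoice 462059.01 + 6833.78 + duty 38268.32 = 507161.11
Difference = |528249.51 − 507161.11| = 21088.40

Supplier B is cheaper by CAD 21088.40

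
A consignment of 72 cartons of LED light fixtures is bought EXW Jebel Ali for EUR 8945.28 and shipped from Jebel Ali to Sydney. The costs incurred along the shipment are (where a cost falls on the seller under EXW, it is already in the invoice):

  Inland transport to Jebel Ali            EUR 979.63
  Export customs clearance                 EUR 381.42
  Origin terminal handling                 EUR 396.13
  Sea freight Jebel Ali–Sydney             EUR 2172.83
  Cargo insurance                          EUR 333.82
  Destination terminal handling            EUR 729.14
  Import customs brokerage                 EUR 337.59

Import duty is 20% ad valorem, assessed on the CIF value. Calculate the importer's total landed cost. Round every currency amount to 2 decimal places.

Total landed cost: EUR 16917.66

EXW: the seller makes goods available at their premises; the buyer bears all onward costs.
CIF value = EXW price + inland to port + export clearance + origin terminal + freight + insurance = 8945.28 + 979.63 + 381.42 + 396.13 + 2172.83 + 333.82 = 13209.11
Import duty = 13209.11 × 20% = 2641.82
Buyer bears: inland to port 979.63 + export clearance 381.42 + origin terminal 396.13 + freight 2172.83 + insurance 333.82 + destination terminal 729.14 + brokerage 337.59 + duty 2641.82 = 7972.38
Landed cost = invoice 8945.28 + 7972.38 = 16917.66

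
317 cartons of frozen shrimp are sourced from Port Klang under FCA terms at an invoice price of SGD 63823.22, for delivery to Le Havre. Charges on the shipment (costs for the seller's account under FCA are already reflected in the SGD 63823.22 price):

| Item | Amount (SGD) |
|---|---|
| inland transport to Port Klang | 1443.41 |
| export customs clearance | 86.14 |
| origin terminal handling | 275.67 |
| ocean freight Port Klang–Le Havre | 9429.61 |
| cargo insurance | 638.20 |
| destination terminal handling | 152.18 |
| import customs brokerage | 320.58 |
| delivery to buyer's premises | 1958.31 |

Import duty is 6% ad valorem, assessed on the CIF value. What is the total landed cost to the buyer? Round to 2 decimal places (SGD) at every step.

Total landed cost: SGD 81047.77

FCA: the seller delivers export-cleared goods to the carrier; the buyer bears costs from that point.
Already in the invoice (seller's account under FCA): inland to port, export clearance — exclude.
CIF value = FCA price + origin terminal + freight + insurance = 63823.22 + 275.67 + 9429.61 + 638.20 = 74166.70
Import duty = 74166.70 × 6% = 4450.00
Buyer bears: origin terminal 275.67 + freight 9429.61 + insurance 638.20 + destination terminal 152.18 + brokerage 320.58 + delivery 1958.31 + duty 4450.00 = 17224.55
Landed cost = invoice 63823.22 + 17224.55 = 81047.77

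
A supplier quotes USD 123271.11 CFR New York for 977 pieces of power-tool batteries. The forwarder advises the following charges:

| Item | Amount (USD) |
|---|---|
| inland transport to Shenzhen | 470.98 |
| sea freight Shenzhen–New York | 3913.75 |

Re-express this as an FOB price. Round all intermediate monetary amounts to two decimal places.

FOB price: USD 119357.36

Not relevant to the conversion: inland to port — on the seller under both CFR and FOB; already in the CFR price and stays in the FOB price.
From CFR to FOB, the seller no longer bears: freight.
FOB price = 123271.11 − 3913.75 = 119357.36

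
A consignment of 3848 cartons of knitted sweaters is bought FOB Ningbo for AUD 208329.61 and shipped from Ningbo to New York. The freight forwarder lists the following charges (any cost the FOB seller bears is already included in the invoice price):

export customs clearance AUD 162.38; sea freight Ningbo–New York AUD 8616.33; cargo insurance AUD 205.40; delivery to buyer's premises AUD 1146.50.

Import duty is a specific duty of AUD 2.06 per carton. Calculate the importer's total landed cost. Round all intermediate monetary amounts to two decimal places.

Total landed cost: AUD 226224.72

FOB: the seller bears costs until goods are on board at the origin port; the buyer bears freight, insurance and all costs thereafter.
Already in the invoice (seller's account under FOB): export clearance — exclude.
CIF value = FOB price + freight + insurance = 208329.61 + 8616.33 + 205.40 = 217151.34
Import duty = 3848 × 2.06 = 7926.88
Buyer bears: freight 8616.33 + insurance 205.40 + delivery 1146.50 + duty 7926.88 = 17895.11
Landed cost = invoice 208329.61 + 17895.11 = 226224.72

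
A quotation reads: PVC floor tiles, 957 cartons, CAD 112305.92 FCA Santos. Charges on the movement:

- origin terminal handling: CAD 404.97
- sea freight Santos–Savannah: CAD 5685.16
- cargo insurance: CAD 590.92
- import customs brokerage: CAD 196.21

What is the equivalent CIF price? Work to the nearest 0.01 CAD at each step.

CIF price: CAD 118986.97

Not relevant to the conversion: brokerage — on the buyer under both terms; not part of either seller's price.
From FCA to CIF, the seller additionally bears: origin terminal, freight, insurance.
CIF price = 112305.92 + 404.97 + 5685.16 + 590.92 = 118986.97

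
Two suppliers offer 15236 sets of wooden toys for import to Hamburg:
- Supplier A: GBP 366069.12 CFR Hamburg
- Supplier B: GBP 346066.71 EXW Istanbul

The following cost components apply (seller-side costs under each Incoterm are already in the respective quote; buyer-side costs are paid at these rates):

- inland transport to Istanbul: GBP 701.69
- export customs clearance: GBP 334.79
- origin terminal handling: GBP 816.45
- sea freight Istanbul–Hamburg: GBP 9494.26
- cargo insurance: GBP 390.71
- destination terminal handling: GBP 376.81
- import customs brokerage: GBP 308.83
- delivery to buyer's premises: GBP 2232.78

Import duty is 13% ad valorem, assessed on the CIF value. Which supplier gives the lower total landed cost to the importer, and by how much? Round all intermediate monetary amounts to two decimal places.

Supplier B is cheaper by GBP 9780.40

Supplier A (CFR):
CIF value = CFR price + insurance = 366069.12 + 390.71 = 366459.83
Import duty = 366459.83 × 13% = 47639.78
Buyer bears (A): 390.71 + 376.81 + 308.83 + 2232.78 = 3309.13
Landed cost (A) = invoice 366069.12 + 3309.13 + duty 47639.78 = 417018.03
Supplier B (EXW):
CIF value = EXW price + inland to port + export clearance + origin terminal + freight + insurance = 346066.71 + 701.69 + 334.79 + 816.45 + 9494.26 + 390.71 = 357804.61
Import duty = 357804.61 × 13% = 46514.60
Buyer bears (B): 701.69 + 334.79 + 816.45 + 9494.26 + 390.71 + 376.81 + 308.83 + 2232.78 = 14656.32
Landed cost (B) = invoice 346066.71 + 14656.32 + duty 46514.60 = 407237.63
Difference = |417018.03 − 407237.63| = 9780.40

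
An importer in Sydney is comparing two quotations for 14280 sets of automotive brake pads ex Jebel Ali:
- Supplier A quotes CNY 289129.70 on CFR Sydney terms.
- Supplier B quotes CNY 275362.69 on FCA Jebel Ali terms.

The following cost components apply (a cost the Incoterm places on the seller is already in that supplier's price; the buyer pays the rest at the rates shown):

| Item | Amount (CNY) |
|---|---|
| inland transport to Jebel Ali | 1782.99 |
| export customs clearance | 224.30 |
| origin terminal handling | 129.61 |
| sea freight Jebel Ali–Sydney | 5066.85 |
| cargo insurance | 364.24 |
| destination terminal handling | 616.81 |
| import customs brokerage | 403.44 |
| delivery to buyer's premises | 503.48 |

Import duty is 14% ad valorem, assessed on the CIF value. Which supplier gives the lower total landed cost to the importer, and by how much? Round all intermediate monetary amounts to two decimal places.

Supplier A (CFR):
CIF value = CFR price + insurance = 289129.70 + 364.24 = 289493.94
Import duty = 289493.94 × 14% = 40529.15
Buyer bears (A): 364.24 + 616.81 + 403.44 + 503.48 = 1887.97
Landed cost (A) = invoice 289129.70 + 1887.97 + duty 40529.15 = 331546.82
Supplier B (FCA):
CIF value = FCA price + origin terminal + freight + insurance = 275362.69 + 129.61 + 5066.85 + 364.24 = 280923.39
Import duty = 280923.39 × 14% = 39329.27
Buyer bears (B): 129.61 + 5066.85 + 364.24 + 616.81 + 403.44 + 503.48 = 7084.43
Landed cost (B) = invoice 275362.69 + 7084.43 + duty 39329.27 = 321776.39
Difference = |331546.82 − 321776.39| = 9770.43

Supplier B is cheaper by CNY 9770.43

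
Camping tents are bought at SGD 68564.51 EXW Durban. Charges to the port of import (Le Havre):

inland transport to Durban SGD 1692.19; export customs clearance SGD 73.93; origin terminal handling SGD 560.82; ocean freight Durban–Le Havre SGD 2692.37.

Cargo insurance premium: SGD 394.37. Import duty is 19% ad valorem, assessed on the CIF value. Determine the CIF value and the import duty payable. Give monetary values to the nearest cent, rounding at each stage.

CIF = EXW price + pre-shipment costs + freight + insurance
CIF = 68564.51 + 1692.19 + 73.93 + 560.82 + 2692.37 + 394.37 = 73978.19
Import duty = 73978.19 × 19% = 14055.86

CIF value: SGD 73978.19; import duty: SGD 14055.86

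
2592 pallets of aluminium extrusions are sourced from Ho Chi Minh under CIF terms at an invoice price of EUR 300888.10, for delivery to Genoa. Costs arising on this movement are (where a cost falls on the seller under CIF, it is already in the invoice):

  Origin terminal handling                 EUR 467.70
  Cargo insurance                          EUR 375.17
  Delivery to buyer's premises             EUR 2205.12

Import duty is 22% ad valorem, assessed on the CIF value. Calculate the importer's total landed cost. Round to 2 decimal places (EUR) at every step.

Total landed cost: EUR 369288.60

CIF: the seller pays costs through ocean freight and marine insurance to the destination port.
Already in the invoice (seller's account under CIF): origin terminal, insurance — exclude.
The CIF price already equals the CIF value: 300888.10
Import duty = 300888.10 × 22% = 66195.38
Buyer bears: delivery 2205.12 + duty 66195.38 = 68400.50
Landed cost = invoice 300888.10 + 68400.50 = 369288.60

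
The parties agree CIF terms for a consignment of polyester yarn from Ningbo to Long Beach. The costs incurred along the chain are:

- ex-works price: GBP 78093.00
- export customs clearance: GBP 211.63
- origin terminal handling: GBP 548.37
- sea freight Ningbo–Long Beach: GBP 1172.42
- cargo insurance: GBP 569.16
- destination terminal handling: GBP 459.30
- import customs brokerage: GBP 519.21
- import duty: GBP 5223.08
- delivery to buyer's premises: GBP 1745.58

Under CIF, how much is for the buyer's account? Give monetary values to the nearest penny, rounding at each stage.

Buyer's account: GBP 7947.17

CIF: the seller pays costs through ocean freight and marine insurance to the destination port.
Seller's account: goods 78093.00 + export clearance 211.63 + origin terminal 548.37 + freight 1172.42 + insurance 569.16 = 80594.58
Buyer's account: destination terminal 459.30 + brokerage 519.21 + duty 5223.08 + delivery 1745.58 = 7947.17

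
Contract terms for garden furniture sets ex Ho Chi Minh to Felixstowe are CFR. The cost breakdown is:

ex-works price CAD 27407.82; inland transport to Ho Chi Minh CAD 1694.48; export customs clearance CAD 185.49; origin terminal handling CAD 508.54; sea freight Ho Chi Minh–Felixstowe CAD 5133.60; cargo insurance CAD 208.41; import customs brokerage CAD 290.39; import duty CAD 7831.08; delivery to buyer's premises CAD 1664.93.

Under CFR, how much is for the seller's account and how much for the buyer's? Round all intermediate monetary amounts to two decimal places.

CFR: the seller pays costs through ocean freight to the destination port, but not insurance.
Seller's account: goods 27407.82 + inland to port 1694.48 + export clearance 185.49 + origin terminal 508.54 + freight 5133.60 = 34929.93
Buyer's account: insurance 208.41 + brokerage 290.39 + duty 7831.08 + delivery 1664.93 = 9994.81

Seller: CAD 34929.93; buyer: CAD 9994.81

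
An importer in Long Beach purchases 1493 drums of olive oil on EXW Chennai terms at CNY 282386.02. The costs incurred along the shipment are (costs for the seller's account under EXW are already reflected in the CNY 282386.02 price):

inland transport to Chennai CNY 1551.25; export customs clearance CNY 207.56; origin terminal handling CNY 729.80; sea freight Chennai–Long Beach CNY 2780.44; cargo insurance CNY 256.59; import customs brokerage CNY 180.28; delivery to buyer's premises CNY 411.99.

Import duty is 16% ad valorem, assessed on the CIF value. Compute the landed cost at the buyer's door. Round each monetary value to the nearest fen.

EXW: the seller makes goods available at their premises; the buyer bears all onward costs.
CIF value = EXW price + inland to port + export clearance + origin terminal + freight + insurance = 282386.02 + 1551.25 + 207.56 + 729.80 + 2780.44 + 256.59 = 287911.66
Import duty = 287911.66 × 16% = 46065.87
Buyer bears: inland to port 1551.25 + export clearance 207.56 + origin terminal 729.80 + freight 2780.44 + insurance 256.59 + brokerage 180.28 + delivery 411.99 + duty 46065.87 = 52183.78
Landed cost = invoice 282386.02 + 52183.78 = 334569.80

Total landed cost: CNY 334569.80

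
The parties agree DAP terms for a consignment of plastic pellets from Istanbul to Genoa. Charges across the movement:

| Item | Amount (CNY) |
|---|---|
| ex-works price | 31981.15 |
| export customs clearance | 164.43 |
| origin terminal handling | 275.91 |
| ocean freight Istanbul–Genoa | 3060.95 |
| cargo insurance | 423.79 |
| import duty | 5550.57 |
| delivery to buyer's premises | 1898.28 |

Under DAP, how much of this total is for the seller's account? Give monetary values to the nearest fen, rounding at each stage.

DAP: the seller bears all costs to the named destination except import duty and clearance.
Seller's account: goods 31981.15 + export clearance 164.43 + origin terminal 275.91 + freight 3060.95 + insurance 423.79 + delivery 1898.28 = 37804.51
Buyer's account: duty 5550.57 = 5550.57

Seller's account: CNY 37804.51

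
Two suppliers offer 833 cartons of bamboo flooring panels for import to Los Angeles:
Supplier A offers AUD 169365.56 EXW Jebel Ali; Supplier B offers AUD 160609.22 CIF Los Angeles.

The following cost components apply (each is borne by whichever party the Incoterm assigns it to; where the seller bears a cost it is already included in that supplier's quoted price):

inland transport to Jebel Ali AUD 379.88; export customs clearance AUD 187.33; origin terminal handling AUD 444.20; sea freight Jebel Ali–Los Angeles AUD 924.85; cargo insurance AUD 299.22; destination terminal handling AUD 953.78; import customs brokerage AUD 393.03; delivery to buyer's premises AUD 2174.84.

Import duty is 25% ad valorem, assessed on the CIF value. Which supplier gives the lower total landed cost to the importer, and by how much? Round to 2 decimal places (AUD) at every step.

Supplier B is cheaper by AUD 13739.77

Supplier A (EXW):
CIF value = EXW price + inland to port + export clearance + origin terminal + freight + insurance = 169365.56 + 379.88 + 187.33 + 444.20 + 924.85 + 299.22 = 171601.04
Import duty = 171601.04 × 25% = 42900.26
Buyer bears (A): 379.88 + 187.33 + 444.20 + 924.85 + 299.22 + 953.78 + 393.03 + 2174.84 = 5757.13
Landed cost (A) = invoice 169365.56 + 5757.13 + duty 42900.26 = 218022.95
Supplier B (CIF):
The CIF price already equals the CIF value: 160609.22
Import duty = 160609.22 × 25% = 40152.31
Buyer bears (B): 953.78 + 393.03 + 2174.84 = 3521.65
Landed cost (B) = invoice 160609.22 + 3521.65 + duty 40152.31 = 204283.18
Difference = |218022.95 − 204283.18| = 13739.77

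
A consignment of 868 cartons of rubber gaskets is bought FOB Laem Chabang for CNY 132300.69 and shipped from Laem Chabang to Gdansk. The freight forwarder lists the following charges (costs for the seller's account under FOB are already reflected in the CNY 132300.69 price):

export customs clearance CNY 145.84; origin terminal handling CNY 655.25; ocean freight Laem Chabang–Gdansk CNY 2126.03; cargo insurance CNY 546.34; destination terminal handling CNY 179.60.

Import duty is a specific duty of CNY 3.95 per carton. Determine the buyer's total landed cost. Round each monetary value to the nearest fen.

Total landed cost: CNY 138581.26

FOB: the seller bears costs until goods are on board at the origin port; the buyer bears freight, insurance and all costs thereafter.
Already in the invoice (seller's account under FOB): export clearance, origin terminal — exclude.
CIF value = FOB price + freight + insurance = 132300.69 + 2126.03 + 546.34 = 134973.06
Import duty = 868 × 3.95 = 3428.60
Buyer bears: freight 2126.03 + insurance 546.34 + destination terminal 179.60 + duty 3428.60 = 6280.57
Landed cost = invoice 132300.69 + 6280.57 = 138581.26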